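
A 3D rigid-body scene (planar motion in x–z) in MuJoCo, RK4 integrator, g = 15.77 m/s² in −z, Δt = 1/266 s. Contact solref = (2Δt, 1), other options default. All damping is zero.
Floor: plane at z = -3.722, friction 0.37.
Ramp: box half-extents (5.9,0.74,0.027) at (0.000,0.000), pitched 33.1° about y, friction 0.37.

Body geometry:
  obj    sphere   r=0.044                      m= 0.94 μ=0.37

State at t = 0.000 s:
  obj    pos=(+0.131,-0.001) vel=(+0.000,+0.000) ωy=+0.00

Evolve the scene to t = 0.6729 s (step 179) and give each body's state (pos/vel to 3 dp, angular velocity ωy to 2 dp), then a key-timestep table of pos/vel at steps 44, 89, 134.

State at t = 0.6729 s:
  obj    pos=(+1.298,-0.761) vel=(+3.468,-2.261) ωy=+94.06

Key-timestep trajectory:
   step    t(s)  obj.x    obj.z    obj.vx   obj.vz 
     44  0.1654   +0.202  -0.047  +0.853  -0.556
     89  0.3346   +0.420  -0.189  +1.724  -1.124
    134  0.5038   +0.785  -0.427  +2.596  -1.692


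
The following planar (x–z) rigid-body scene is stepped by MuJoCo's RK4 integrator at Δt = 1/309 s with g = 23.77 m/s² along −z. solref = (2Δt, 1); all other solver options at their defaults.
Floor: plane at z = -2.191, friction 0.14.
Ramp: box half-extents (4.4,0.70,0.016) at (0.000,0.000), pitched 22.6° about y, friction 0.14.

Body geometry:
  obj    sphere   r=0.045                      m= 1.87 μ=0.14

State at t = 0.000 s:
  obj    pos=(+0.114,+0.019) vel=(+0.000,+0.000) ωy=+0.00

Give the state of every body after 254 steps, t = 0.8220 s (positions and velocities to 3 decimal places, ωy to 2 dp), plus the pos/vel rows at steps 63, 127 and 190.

State at t = 0.8220 s:
  obj    pos=(+2.149,-0.829) vel=(+4.952,-2.061) ωy=+119.16

Key-timestep trajectory:
   step    t(s)  obj.x    obj.z    obj.vx   obj.vz 
     63  0.2039   +0.239  -0.033  +1.228  -0.511
    127  0.4110   +0.623  -0.193  +2.476  -1.031
    190  0.6149   +1.253  -0.455  +3.704  -1.542


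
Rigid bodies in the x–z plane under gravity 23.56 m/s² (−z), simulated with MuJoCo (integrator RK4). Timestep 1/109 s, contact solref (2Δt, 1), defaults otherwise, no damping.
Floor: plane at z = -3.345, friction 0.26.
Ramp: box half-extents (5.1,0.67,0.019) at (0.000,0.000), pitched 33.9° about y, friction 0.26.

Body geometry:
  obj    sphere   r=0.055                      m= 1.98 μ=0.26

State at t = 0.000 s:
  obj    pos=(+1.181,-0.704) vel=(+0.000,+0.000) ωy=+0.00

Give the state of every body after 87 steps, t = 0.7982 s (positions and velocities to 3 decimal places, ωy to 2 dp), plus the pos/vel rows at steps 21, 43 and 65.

State at t = 0.7982 s:
  obj    pos=(+3.663,-2.372) vel=(+6.219,-4.179) ωy=+136.12

Key-timestep trajectory:
   step    t(s)  obj.x    obj.z    obj.vx   obj.vz 
     21  0.1927   +1.326  -0.802  +1.502  -1.009
     43  0.3945   +1.787  -1.112  +3.074  -2.066
     65  0.5963   +2.567  -1.636  +4.646  -3.122


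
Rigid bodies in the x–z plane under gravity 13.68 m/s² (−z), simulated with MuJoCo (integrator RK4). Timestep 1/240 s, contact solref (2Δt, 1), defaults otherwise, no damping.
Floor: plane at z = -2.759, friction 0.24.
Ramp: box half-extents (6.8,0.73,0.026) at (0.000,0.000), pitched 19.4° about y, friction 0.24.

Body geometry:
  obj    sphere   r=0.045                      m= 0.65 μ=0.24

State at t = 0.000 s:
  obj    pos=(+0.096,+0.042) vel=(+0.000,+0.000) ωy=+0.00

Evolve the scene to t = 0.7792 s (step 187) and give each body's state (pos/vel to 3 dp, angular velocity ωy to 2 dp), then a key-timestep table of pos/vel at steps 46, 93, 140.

State at t = 0.7792 s:
  obj    pos=(+1.025,-0.286) vel=(+2.385,-0.840) ωy=+56.19

Key-timestep trajectory:
   step    t(s)  obj.x    obj.z    obj.vx   obj.vz 
     46  0.1917   +0.152  +0.022  +0.587  -0.207
     93  0.3875   +0.326  -0.039  +1.186  -0.418
    140  0.5833   +0.617  -0.142  +1.786  -0.629


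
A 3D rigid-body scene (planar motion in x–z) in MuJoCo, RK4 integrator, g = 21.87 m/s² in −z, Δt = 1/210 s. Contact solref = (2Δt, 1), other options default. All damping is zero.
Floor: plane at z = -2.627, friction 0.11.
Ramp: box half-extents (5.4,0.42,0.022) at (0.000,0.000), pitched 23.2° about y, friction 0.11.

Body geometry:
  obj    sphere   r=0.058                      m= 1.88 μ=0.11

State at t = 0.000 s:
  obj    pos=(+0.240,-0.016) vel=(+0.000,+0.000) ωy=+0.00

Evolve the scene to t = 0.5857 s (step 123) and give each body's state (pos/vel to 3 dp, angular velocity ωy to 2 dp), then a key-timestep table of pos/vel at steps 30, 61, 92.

State at t = 0.5857 s:
  obj    pos=(+1.250,-0.449) vel=(+3.454,-1.457) ωy=+55.89

Key-timestep trajectory:
   step    t(s)  obj.x    obj.z    obj.vx   obj.vz 
     30  0.1429   +0.300  -0.042  +0.831  -0.392
     61  0.2905   +0.488  -0.122  +1.703  -0.757
     92  0.4381   +0.805  -0.258  +2.571  -1.132


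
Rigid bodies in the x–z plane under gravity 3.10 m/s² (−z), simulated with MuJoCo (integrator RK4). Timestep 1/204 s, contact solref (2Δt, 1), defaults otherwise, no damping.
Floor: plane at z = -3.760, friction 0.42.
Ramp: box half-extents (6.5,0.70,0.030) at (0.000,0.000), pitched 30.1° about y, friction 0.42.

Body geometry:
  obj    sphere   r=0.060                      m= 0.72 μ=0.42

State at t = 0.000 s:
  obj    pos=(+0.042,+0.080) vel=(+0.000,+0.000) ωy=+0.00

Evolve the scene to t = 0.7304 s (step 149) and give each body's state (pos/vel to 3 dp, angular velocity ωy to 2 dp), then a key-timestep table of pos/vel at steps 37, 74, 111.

State at t = 0.7304 s:
  obj    pos=(+0.298,-0.069) vel=(+0.702,-0.407) ωy=+13.51

Key-timestep trajectory:
   step    t(s)  obj.x    obj.z    obj.vx   obj.vz 
     37  0.1814   +0.058  +0.071  +0.174  -0.101
     74  0.3627   +0.105  +0.043  +0.349  -0.202
    111  0.5441   +0.184  -0.003  +0.523  -0.303


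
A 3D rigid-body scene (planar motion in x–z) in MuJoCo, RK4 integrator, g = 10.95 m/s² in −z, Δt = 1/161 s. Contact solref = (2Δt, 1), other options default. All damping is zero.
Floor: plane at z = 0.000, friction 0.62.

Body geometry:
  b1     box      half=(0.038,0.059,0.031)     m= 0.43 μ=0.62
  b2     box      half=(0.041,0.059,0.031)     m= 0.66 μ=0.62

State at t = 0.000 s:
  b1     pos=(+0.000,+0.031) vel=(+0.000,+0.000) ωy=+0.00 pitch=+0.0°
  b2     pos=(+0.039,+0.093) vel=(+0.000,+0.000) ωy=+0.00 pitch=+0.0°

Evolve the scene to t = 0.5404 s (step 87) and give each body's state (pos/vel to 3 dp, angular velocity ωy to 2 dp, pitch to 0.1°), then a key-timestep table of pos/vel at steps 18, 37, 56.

State at t = 0.5404 s:
  b1     pos=(+0.000,+0.031) vel=(+0.000,+0.000) ωy=+0.00 pitch=+0.0°
  b2     pos=(+0.078,+0.041) vel=(+0.000,+0.000) ωy=+0.00 pitch=+90.0°

Key-timestep trajectory:
   step    t(s)  b1.x    b1.z    b1.vx   b1.vz   b2.x    b2.z    b2.vx   b2.vz 
     18  0.1118   +0.000  +0.031  +0.000  +0.000   +0.041  +0.093  +0.032  -0.002
     37  0.2298   +0.000  +0.031  -0.001  +0.000   +0.050  +0.091  +0.152  -0.065
     56  0.3478   +0.000  +0.031  +0.000  +0.000   +0.077  +0.047  +0.256  -0.900


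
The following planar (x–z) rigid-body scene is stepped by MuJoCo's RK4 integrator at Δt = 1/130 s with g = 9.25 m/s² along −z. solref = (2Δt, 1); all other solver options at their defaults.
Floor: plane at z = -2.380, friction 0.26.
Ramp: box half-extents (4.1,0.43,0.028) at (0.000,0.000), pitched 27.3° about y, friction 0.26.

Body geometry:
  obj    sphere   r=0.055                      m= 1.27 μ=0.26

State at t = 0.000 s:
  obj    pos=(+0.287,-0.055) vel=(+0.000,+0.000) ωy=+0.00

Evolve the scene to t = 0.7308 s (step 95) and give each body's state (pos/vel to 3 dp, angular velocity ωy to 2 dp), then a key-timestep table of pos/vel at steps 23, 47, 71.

State at t = 0.7308 s:
  obj    pos=(+1.006,-0.426) vel=(+1.968,-1.016) ωy=+40.25

Key-timestep trajectory:
   step    t(s)  obj.x    obj.z    obj.vx   obj.vz 
     23  0.1769   +0.329  -0.077  +0.477  -0.246
     47  0.3615   +0.463  -0.146  +0.974  -0.503
     71  0.5462   +0.689  -0.262  +1.471  -0.759


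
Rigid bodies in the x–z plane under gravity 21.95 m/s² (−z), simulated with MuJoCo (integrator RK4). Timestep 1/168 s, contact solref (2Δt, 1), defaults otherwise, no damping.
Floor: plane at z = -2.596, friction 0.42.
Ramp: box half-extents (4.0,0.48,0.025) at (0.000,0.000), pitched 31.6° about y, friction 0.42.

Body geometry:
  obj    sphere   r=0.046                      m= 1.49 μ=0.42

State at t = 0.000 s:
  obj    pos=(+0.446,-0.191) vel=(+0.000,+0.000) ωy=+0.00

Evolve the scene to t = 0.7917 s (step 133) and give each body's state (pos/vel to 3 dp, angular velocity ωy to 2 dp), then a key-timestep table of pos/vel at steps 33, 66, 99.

State at t = 0.7917 s:
  obj    pos=(+2.639,-1.540) vel=(+5.539,-3.407) ωy=+141.36

Key-timestep trajectory:
   step    t(s)  obj.x    obj.z    obj.vx   obj.vz 
     33  0.1964   +0.581  -0.274  +1.375  -0.846
     66  0.3929   +0.986  -0.523  +2.749  -1.691
     99  0.5893   +1.661  -0.938  +4.123  -2.536


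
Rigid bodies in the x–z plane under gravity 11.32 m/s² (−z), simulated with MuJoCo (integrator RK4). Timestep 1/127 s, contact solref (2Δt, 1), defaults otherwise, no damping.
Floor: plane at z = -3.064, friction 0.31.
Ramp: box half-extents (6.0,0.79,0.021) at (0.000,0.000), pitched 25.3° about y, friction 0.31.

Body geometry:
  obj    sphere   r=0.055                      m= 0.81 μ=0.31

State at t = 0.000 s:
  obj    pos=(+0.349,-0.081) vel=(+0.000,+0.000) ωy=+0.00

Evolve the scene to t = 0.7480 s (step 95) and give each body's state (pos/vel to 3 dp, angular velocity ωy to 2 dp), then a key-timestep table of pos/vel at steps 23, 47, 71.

State at t = 0.7480 s:
  obj    pos=(+1.223,-0.494) vel=(+2.337,-1.105) ωy=+46.98

Key-timestep trajectory:
   step    t(s)  obj.x    obj.z    obj.vx   obj.vz 
     23  0.1811   +0.400  -0.105  +0.566  -0.268
     47  0.3701   +0.563  -0.182  +1.156  -0.547
     71  0.5591   +0.837  -0.312  +1.747  -0.826


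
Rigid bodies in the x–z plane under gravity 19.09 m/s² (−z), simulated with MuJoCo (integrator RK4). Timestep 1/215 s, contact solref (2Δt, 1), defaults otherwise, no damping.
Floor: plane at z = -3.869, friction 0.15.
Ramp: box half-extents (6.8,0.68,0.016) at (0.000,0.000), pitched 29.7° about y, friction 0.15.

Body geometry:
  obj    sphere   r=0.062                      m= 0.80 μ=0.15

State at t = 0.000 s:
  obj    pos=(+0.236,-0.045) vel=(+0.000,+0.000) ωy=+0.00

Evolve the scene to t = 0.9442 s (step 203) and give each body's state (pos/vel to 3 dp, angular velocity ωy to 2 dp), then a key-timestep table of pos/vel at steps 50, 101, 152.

State at t = 0.9442 s:
  obj    pos=(+2.935,-1.585) vel=(+5.711,-3.278) ωy=+94.54

Key-timestep trajectory:
   step    t(s)  obj.x    obj.z    obj.vx   obj.vz 
     50  0.2326   +0.400  -0.138  +1.400  -0.826
    101  0.4698   +0.904  -0.426  +2.839  -1.637
    152  0.7070   +1.749  -0.908  +4.283  -2.438


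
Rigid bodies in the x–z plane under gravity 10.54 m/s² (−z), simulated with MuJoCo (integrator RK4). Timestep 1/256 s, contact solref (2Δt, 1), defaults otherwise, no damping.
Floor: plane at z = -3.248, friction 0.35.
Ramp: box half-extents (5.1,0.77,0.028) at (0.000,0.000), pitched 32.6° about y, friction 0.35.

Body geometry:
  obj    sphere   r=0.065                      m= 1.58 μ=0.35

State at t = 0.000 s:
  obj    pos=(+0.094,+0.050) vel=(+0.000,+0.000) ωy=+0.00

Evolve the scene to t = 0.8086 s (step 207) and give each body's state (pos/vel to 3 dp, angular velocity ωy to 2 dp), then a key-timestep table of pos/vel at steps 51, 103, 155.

State at t = 0.8086 s:
  obj    pos=(+1.211,-0.664) vel=(+2.763,-1.767) ωy=+50.45

Key-timestep trajectory:
   step    t(s)  obj.x    obj.z    obj.vx   obj.vz 
     51  0.1992   +0.162  +0.007  +0.681  -0.435
    103  0.4023   +0.371  -0.127  +1.375  -0.879
    155  0.6055   +0.721  -0.350  +2.069  -1.323


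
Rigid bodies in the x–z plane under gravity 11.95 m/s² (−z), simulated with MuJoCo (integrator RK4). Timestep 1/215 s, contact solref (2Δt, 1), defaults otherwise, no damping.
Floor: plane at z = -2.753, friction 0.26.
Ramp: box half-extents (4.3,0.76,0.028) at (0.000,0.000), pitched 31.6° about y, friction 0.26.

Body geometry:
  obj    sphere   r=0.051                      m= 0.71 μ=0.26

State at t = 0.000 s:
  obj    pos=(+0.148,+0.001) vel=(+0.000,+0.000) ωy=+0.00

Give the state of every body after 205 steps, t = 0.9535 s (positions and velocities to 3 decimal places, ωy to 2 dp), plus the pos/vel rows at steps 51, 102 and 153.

State at t = 0.9535 s:
  obj    pos=(+1.880,-1.064) vel=(+3.632,-2.235) ωy=+83.60

Key-timestep trajectory:
   step    t(s)  obj.x    obj.z    obj.vx   obj.vz 
     51  0.2372   +0.256  -0.064  +0.904  -0.556
    102  0.4744   +0.577  -0.262  +1.807  -1.112
    153  0.7116   +1.113  -0.592  +2.711  -1.668


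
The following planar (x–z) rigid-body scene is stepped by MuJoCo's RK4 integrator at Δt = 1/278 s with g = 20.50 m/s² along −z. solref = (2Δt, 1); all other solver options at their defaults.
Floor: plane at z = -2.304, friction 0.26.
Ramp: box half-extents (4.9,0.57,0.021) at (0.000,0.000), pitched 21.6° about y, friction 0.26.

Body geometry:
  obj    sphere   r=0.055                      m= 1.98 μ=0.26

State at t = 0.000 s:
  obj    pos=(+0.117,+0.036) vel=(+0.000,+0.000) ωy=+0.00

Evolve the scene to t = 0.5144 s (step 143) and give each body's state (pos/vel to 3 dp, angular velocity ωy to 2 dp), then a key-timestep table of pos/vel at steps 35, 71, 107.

State at t = 0.5144 s:
  obj    pos=(+0.780,-0.227) vel=(+2.578,-1.021) ωy=+50.40

Key-timestep trajectory:
   step    t(s)  obj.x    obj.z    obj.vx   obj.vz 
     35  0.1259   +0.157  +0.020  +0.631  -0.250
     71  0.2554   +0.280  -0.029  +1.280  -0.507
    107  0.3849   +0.488  -0.112  +1.929  -0.764


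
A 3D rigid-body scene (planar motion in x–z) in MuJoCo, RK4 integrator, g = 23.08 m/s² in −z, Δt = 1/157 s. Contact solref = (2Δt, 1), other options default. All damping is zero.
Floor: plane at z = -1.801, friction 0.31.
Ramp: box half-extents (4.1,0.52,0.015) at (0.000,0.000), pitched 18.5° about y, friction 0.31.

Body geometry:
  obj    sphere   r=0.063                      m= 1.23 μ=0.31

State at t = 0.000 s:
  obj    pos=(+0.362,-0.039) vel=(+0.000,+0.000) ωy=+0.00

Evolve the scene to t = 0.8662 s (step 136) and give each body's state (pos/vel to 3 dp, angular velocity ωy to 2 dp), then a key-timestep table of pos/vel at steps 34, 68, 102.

State at t = 0.8662 s:
  obj    pos=(+2.223,-0.662) vel=(+4.297,-1.438) ωy=+71.91

Key-timestep trajectory:
   step    t(s)  obj.x    obj.z    obj.vx   obj.vz 
     34  0.2166   +0.478  -0.078  +1.075  -0.360
     68  0.4331   +0.827  -0.195  +2.149  -0.719
    102  0.6497   +1.409  -0.389  +3.223  -1.078


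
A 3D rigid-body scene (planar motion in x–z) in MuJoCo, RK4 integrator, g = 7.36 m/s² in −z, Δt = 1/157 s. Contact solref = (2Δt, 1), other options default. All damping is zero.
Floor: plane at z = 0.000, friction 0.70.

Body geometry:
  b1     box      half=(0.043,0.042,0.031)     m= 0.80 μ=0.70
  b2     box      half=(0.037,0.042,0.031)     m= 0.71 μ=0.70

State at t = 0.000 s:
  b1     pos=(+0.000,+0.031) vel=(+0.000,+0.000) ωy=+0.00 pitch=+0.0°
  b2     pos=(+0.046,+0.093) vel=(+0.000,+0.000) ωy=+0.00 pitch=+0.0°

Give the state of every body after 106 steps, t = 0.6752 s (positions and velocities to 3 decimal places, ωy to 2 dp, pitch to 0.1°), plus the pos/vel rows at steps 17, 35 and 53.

State at t = 0.6752 s:
  b1     pos=(+0.000,+0.031) vel=(+0.000,+0.000) ωy=+0.00 pitch=+0.0°
  b2     pos=(+0.084,+0.037) vel=(+0.000,+0.000) ωy=+0.00 pitch=+90.0°

Key-timestep trajectory:
   step    t(s)  b1.x    b1.z    b1.vx   b1.vz   b2.x    b2.z    b2.vx   b2.vz 
     17  0.1083   +0.000  +0.031  +0.000  +0.000   +0.049  +0.093  +0.053  -0.009
     35  0.2229   +0.000  +0.031  +0.000  +0.000   +0.061  +0.087  +0.178  -0.124
     53  0.3376   +0.000  +0.031  +0.000  +0.000   +0.084  +0.038  +0.205  -0.837


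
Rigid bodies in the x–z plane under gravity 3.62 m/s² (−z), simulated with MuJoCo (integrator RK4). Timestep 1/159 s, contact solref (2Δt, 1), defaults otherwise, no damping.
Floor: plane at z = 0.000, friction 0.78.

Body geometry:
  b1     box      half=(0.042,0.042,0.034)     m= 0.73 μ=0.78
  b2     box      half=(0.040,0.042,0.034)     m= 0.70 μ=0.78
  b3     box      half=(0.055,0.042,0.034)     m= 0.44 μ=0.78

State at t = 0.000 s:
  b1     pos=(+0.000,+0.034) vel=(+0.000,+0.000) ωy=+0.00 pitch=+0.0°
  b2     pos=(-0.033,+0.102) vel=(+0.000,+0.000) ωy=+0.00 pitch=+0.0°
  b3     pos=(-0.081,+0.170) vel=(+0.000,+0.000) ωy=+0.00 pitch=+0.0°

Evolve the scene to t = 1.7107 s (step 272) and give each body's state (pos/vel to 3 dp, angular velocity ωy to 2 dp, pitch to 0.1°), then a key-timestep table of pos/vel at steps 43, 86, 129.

State at t = 1.7107 s:
  b1     pos=(+0.000,+0.034) vel=(+0.000,+0.000) ωy=+0.00 pitch=+0.0°
  b2     pos=(-0.080,+0.040) vel=(+0.000,+0.000) ωy=+0.00 pitch=-90.0°
  b3     pos=(-0.280,+0.034) vel=(+0.000,+0.000) ωy=+0.00 pitch=+180.0°

Key-timestep trajectory:
   step    t(s)  b1.x    b1.z    b1.vx   b1.vz   b2.x    b2.z    b2.vx   b2.vz   b3.x    b3.z    b3.vx   b3.vz 
     43  0.2704   +0.000  +0.034  +0.000  +0.000   -0.041  +0.103  -0.077  +0.002   -0.105  +0.157  -0.190  -0.137
     86  0.5409   +0.000  +0.034  +0.000  +0.000   -0.079  +0.069  -0.175  -0.453   -0.177  +0.060  -0.373  -0.016
    129  0.8113   +0.000  +0.034  +0.000  +0.000   -0.080  +0.040  +0.000  +0.001   -0.238  +0.063  -0.202  -0.045


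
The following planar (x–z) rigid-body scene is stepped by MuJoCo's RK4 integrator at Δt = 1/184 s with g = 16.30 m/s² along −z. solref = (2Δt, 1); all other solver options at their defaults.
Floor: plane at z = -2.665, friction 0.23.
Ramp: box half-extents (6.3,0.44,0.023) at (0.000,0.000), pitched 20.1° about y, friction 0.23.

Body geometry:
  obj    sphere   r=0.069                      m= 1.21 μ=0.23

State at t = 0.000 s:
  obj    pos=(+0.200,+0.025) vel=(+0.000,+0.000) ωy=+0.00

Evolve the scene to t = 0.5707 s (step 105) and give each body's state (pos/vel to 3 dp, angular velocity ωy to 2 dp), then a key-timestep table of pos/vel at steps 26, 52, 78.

State at t = 0.5707 s:
  obj    pos=(+0.812,-0.199) vel=(+2.144,-0.785) ωy=+33.08

Key-timestep trajectory:
   step    t(s)  obj.x    obj.z    obj.vx   obj.vz 
     26  0.1413   +0.238  +0.011  +0.531  -0.194
     52  0.2826   +0.350  -0.030  +1.062  -0.389
     78  0.4239   +0.538  -0.099  +1.593  -0.583


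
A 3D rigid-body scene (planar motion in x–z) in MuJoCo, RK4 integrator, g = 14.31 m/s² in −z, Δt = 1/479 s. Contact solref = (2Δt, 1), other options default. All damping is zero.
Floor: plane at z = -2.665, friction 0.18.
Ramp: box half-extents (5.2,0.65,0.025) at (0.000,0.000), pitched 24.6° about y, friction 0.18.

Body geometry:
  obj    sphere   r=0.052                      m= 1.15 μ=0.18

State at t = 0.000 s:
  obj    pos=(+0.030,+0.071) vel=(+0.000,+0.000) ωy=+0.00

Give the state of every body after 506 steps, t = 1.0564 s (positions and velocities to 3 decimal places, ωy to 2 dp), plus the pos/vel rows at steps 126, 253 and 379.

State at t = 1.0564 s:
  obj    pos=(+2.189,-0.917) vel=(+4.087,-1.871) ωy=+86.43

Key-timestep trajectory:
   step    t(s)  obj.x    obj.z    obj.vx   obj.vz 
    126  0.2630   +0.164  +0.010  +1.018  -0.466
    253  0.5282   +0.570  -0.176  +2.044  -0.936
    379  0.7912   +1.241  -0.484  +3.061  -1.402


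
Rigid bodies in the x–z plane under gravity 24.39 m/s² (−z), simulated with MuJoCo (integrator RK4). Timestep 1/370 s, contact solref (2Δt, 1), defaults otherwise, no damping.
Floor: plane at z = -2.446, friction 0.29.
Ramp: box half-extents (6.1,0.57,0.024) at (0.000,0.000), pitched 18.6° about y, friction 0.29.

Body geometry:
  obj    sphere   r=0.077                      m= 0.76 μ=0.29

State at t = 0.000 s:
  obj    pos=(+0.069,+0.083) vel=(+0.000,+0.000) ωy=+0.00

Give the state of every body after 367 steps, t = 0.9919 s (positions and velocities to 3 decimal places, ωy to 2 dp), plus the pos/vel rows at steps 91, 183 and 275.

State at t = 0.9919 s:
  obj    pos=(+2.660,-0.789) vel=(+5.224,-1.758) ωy=+71.57

Key-timestep trajectory:
   step    t(s)  obj.x    obj.z    obj.vx   obj.vz 
     91  0.2459   +0.228  +0.030  +1.295  -0.436
    183  0.4946   +0.713  -0.133  +2.605  -0.877
    275  0.7432   +1.524  -0.406  +3.914  -1.317


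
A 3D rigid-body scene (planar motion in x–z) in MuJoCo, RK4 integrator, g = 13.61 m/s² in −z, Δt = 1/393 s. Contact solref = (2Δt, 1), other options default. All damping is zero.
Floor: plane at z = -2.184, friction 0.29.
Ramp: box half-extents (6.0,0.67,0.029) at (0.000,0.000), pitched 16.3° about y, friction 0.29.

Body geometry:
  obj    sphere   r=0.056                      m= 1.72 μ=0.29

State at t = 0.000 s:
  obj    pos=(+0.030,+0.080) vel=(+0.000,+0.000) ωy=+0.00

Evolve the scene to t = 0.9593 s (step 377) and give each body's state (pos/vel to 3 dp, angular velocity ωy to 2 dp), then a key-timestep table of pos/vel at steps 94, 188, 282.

State at t = 0.9593 s:
  obj    pos=(+1.235,-0.273) vel=(+2.512,-0.735) ωy=+46.74

Key-timestep trajectory:
   step    t(s)  obj.x    obj.z    obj.vx   obj.vz 
     94  0.2392   +0.105  +0.058  +0.626  -0.183
    188  0.4784   +0.330  -0.008  +1.253  -0.366
    282  0.7176   +0.704  -0.117  +1.879  -0.550


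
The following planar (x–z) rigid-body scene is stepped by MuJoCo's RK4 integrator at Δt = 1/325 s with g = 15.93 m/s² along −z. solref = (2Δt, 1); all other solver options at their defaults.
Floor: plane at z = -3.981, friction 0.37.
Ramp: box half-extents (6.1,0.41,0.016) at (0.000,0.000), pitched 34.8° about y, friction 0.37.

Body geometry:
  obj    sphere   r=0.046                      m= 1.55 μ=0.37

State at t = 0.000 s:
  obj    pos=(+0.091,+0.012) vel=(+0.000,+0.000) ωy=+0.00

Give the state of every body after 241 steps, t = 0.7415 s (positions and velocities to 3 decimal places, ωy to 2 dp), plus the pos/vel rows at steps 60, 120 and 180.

State at t = 0.7415 s:
  obj    pos=(+1.557,-1.007) vel=(+3.954,-2.748) ωy=+104.67

Key-timestep trajectory:
   step    t(s)  obj.x    obj.z    obj.vx   obj.vz 
     60  0.1846   +0.182  -0.051  +0.985  -0.684
    120  0.3692   +0.455  -0.241  +1.969  -1.369
    180  0.5538   +0.909  -0.556  +2.954  -2.053


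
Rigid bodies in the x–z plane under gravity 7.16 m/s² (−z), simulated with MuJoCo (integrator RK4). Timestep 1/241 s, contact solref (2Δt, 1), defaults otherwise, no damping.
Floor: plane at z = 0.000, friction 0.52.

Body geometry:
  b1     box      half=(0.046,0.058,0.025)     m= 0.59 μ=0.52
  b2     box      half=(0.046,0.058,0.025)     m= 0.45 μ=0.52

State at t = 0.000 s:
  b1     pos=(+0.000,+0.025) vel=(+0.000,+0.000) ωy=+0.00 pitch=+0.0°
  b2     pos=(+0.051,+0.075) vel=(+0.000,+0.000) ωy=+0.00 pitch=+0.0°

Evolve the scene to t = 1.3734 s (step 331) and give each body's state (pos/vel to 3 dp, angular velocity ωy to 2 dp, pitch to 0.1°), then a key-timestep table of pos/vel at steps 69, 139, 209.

State at t = 1.3734 s:
  b1     pos=(+0.000,+0.025) vel=(+0.000,+0.000) ωy=+0.00 pitch=+0.0°
  b2     pos=(+0.096,+0.046) vel=(+0.000,+0.000) ωy=+0.00 pitch=+90.0°

Key-timestep trajectory:
   step    t(s)  b1.x    b1.z    b1.vx   b1.vz   b2.x    b2.z    b2.vx   b2.vz 
     69  0.2863   +0.000  +0.025  +0.000  +0.000   +0.084  +0.051  +0.294  -0.063
    139  0.5768   +0.000  +0.025  +0.000  +0.000   +0.113  +0.052  -0.033  -0.005
    209  0.8672   +0.000  +0.025  +0.000  +0.000   +0.092  +0.048  +0.098  -0.043


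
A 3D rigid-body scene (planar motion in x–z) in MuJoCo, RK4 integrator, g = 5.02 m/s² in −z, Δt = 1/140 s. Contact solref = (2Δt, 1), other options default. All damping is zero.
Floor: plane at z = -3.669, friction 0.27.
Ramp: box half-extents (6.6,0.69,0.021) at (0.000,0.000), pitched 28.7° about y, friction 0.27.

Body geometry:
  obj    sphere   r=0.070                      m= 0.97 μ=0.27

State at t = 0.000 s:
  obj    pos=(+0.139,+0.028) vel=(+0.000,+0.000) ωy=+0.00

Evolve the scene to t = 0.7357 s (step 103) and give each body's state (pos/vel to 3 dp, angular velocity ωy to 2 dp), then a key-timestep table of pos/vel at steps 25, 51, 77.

State at t = 0.7357 s:
  obj    pos=(+0.548,-0.196) vel=(+1.111,-0.608) ωy=+18.09

Key-timestep trajectory:
   step    t(s)  obj.x    obj.z    obj.vx   obj.vz 
     25  0.1786   +0.163  +0.014  +0.270  -0.148
     51  0.3643   +0.239  -0.027  +0.550  -0.301
     77  0.5500   +0.367  -0.097  +0.831  -0.455


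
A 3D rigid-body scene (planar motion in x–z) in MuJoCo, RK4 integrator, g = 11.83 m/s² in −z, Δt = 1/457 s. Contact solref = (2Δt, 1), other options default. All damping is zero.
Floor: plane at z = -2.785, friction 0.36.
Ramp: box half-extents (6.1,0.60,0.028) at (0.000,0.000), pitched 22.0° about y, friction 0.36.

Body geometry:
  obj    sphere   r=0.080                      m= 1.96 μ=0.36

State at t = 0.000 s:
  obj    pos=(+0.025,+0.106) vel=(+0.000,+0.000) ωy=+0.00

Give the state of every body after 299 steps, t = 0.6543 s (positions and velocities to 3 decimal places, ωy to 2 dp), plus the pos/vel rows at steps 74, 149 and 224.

State at t = 0.6543 s:
  obj    pos=(+0.653,-0.147) vel=(+1.920,-0.776) ωy=+25.88

Key-timestep trajectory:
   step    t(s)  obj.x    obj.z    obj.vx   obj.vz 
     74  0.1619   +0.064  +0.091  +0.475  -0.192
    149  0.3260   +0.181  +0.043  +0.957  -0.387
    224  0.4902   +0.378  -0.036  +1.439  -0.581


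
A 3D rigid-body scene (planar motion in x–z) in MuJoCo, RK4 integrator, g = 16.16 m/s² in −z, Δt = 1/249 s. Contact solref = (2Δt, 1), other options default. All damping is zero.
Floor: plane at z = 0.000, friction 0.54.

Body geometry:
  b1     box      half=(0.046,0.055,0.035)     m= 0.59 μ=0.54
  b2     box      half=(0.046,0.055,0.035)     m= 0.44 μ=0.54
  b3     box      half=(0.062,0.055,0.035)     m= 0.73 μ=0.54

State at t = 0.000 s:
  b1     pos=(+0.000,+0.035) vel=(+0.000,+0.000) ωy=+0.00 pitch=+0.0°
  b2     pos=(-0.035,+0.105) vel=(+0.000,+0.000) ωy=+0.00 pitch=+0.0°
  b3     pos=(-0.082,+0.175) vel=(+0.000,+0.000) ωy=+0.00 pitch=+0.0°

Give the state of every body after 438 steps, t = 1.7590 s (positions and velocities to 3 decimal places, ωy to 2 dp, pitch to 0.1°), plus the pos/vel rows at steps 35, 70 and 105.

State at t = 1.7590 s:
  b1     pos=(+0.000,+0.035) vel=(+0.000,+0.000) ωy=+0.00 pitch=+0.0°
  b2     pos=(-0.091,+0.046) vel=(+0.000,+0.000) ωy=+0.00 pitch=-90.0°
  b3     pos=(-0.300,+0.035) vel=(+0.000,+0.000) ωy=+0.00 pitch=+180.0°

Key-timestep trajectory:
   step    t(s)  b1.x    b1.z    b1.vx   b1.vz   b2.x    b2.z    b2.vx   b2.vz   b3.x    b3.z    b3.vx   b3.vz 
     35  0.1406   +0.000  +0.035  +0.001  +0.000   -0.048  +0.107  -0.231  -0.011   -0.118  +0.154  -0.545  -0.454
     70  0.2811   +0.000  +0.035  +0.000  +0.000   -0.092  +0.043  +0.108  +0.171   -0.208  +0.064  -0.430  +0.313
    105  0.4217   +0.000  +0.035  +0.000  +0.000   -0.091  +0.046  +0.000  +0.000   -0.261  +0.066  -0.445  -0.185


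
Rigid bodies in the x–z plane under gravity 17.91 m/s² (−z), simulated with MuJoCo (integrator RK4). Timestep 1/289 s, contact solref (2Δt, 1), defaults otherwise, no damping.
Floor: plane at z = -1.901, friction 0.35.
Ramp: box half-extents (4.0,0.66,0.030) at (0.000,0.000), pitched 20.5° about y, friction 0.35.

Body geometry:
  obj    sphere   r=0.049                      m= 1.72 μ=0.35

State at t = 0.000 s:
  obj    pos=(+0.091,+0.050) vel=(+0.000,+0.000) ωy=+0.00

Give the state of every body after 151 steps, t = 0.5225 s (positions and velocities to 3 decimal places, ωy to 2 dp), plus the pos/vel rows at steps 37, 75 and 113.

State at t = 0.5225 s:
  obj    pos=(+0.664,-0.164) vel=(+2.193,-0.820) ωy=+47.76

Key-timestep trajectory:
   step    t(s)  obj.x    obj.z    obj.vx   obj.vz 
     37  0.1280   +0.126  +0.037  +0.537  -0.201
     75  0.2595   +0.232  -0.003  +1.089  -0.407
    113  0.3910   +0.412  -0.070  +1.641  -0.614


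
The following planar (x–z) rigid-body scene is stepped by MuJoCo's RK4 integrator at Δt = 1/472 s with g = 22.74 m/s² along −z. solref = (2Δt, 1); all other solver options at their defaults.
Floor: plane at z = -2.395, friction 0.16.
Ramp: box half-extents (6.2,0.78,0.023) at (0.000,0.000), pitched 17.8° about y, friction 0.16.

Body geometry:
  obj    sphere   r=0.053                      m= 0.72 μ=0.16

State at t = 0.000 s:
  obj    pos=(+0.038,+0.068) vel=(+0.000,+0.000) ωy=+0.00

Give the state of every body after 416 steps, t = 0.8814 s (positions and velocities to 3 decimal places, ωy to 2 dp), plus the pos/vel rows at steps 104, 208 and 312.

State at t = 0.8814 s:
  obj    pos=(+1.874,-0.522) vel=(+4.167,-1.338) ωy=+82.56

Key-timestep trajectory:
   step    t(s)  obj.x    obj.z    obj.vx   obj.vz 
    104  0.2203   +0.153  +0.031  +1.042  -0.334
    208  0.4407   +0.497  -0.080  +2.083  -0.669
    312  0.6610   +1.071  -0.264  +3.125  -1.003


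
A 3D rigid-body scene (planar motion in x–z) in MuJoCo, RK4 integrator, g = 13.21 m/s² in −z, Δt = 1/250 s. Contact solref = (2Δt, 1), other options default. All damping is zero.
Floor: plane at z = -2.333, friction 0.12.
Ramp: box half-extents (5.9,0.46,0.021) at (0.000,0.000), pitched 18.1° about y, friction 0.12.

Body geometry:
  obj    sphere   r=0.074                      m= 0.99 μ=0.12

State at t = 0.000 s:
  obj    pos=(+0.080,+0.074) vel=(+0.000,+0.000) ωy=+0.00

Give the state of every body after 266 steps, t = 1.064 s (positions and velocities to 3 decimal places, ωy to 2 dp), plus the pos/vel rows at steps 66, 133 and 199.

State at t = 1.064 s:
  obj    pos=(+1.657,-0.442) vel=(+2.965,-0.969) ωy=+42.14

Key-timestep trajectory:
   step    t(s)  obj.x    obj.z    obj.vx   obj.vz 
     66  0.2640   +0.177  +0.042  +0.736  -0.241
    133  0.5320   +0.474  -0.055  +1.483  -0.485
    199  0.7960   +0.963  -0.215  +2.218  -0.725


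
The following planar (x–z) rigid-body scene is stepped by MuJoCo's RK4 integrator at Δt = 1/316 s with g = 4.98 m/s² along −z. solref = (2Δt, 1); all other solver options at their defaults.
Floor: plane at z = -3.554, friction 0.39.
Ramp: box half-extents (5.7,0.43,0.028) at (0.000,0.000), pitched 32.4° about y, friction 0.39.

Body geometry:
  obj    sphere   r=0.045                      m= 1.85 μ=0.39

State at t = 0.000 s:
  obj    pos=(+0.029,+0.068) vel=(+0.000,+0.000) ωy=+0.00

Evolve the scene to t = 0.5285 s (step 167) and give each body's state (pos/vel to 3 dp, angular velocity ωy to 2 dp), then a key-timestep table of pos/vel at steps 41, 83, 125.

State at t = 0.5285 s:
  obj    pos=(+0.254,-0.075) vel=(+0.851,-0.540) ωy=+22.38

Key-timestep trajectory:
   step    t(s)  obj.x    obj.z    obj.vx   obj.vz 
     41  0.1297   +0.043  +0.059  +0.209  -0.133
     83  0.2627   +0.085  +0.033  +0.423  -0.268
    125  0.3956   +0.155  -0.012  +0.637  -0.404


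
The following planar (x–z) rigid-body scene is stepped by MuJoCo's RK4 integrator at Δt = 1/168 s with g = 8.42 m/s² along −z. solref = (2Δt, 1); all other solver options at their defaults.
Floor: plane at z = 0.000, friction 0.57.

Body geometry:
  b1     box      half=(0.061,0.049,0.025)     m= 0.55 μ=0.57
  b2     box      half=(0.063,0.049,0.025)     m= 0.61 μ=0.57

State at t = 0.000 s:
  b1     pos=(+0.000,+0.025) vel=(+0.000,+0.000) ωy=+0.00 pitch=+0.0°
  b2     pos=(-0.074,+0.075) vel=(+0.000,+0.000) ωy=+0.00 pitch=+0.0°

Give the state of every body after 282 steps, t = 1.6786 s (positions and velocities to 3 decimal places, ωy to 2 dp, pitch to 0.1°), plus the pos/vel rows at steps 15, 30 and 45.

State at t = 1.6786 s:
  b1     pos=(+0.001,+0.025) vel=(+0.000,+0.000) ωy=+0.00 pitch=+0.0°
  b2     pos=(-0.087,+0.060) vel=(+0.000,+0.000) ωy=+0.01 pitch=-40.7°

Key-timestep trajectory:
   step    t(s)  b1.x    b1.z    b1.vx   b1.vz   b2.x    b2.z    b2.vx   b2.vz 
     15  0.0893   +0.000  +0.025  +0.000  +0.000   -0.079  +0.072  -0.104  -0.084
     30  0.1786   +0.000  +0.025  +0.000  +0.000   -0.090  +0.060  -0.068  +0.101
     45  0.2679   +0.000  +0.025  +0.000  +0.000   -0.088  +0.061  +0.114  -0.054


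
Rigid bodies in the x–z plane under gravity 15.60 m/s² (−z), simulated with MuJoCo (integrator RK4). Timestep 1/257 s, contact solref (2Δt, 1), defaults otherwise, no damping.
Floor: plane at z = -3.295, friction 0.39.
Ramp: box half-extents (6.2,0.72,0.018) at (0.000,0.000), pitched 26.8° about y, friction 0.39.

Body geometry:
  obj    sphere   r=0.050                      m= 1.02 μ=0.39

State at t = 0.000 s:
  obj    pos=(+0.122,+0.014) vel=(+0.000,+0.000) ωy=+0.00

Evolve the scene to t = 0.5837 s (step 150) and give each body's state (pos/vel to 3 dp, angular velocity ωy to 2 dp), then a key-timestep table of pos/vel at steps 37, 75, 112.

State at t = 0.5837 s:
  obj    pos=(+0.886,-0.371) vel=(+2.617,-1.322) ωy=+58.63

Key-timestep trajectory:
   step    t(s)  obj.x    obj.z    obj.vx   obj.vz 
     37  0.1440   +0.169  -0.009  +0.646  -0.326
     75  0.2918   +0.313  -0.082  +1.309  -0.661
    112  0.4358   +0.548  -0.201  +1.954  -0.987


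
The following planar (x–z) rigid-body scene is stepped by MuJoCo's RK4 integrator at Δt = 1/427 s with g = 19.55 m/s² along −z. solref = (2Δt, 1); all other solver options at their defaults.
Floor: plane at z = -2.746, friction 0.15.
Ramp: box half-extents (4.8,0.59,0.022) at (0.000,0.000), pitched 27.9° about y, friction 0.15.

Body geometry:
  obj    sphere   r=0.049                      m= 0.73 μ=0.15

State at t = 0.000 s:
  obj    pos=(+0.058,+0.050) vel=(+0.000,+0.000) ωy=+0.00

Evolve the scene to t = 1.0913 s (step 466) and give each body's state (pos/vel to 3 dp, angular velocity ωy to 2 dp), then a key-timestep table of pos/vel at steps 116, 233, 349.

State at t = 1.0913 s:
  obj    pos=(+3.512,-1.779) vel=(+6.329,-3.343) ωy=+144.17

Key-timestep trajectory:
   step    t(s)  obj.x    obj.z    obj.vx   obj.vz 
    116  0.2717   +0.272  -0.064  +1.579  -0.830
    233  0.5457   +0.922  -0.408  +3.167  -1.670
    349  0.8173   +1.996  -0.976  +4.735  -2.519


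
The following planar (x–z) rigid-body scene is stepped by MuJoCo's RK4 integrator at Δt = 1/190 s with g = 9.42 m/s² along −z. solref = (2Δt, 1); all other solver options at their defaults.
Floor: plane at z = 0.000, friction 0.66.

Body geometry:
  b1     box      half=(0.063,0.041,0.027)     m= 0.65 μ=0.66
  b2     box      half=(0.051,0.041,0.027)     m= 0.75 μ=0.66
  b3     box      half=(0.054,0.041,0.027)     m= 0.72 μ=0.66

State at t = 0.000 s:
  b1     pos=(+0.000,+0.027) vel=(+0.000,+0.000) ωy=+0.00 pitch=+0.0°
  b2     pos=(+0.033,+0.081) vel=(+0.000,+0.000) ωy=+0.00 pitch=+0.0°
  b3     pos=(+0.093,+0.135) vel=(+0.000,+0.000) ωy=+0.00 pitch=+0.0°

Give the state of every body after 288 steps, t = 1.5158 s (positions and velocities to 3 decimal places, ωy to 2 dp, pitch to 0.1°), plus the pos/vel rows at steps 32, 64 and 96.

State at t = 1.5158 s:
  b1     pos=(+0.000,+0.027) vel=(+0.000,+0.000) ωy=+0.00 pitch=+0.0°
  b2     pos=(+0.033,+0.081) vel=(+0.000,+0.000) ωy=+0.00 pitch=+0.0°
  b3     pos=(+0.114,+0.054) vel=(+0.000,+0.000) ωy=+0.00 pitch=+90.0°

Key-timestep trajectory:
   step    t(s)  b1.x    b1.z    b1.vx   b1.vz   b2.x    b2.z    b2.vx   b2.vz   b3.x    b3.z    b3.vx   b3.vz 
     32  0.1684   +0.000  +0.027  +0.000  +0.000   +0.033  +0.081  -0.001  +0.000   +0.110  +0.121  +0.180  -0.318
     64  0.3368   +0.000  +0.027  +0.000  +0.000   +0.033  +0.081  +0.000  +0.000   +0.129  +0.059  -0.015  +0.001
     96  0.5053   +0.000  +0.027  -0.001  +0.000   +0.033  +0.081  +0.007  -0.028   +0.112  +0.055  +0.062  -0.012


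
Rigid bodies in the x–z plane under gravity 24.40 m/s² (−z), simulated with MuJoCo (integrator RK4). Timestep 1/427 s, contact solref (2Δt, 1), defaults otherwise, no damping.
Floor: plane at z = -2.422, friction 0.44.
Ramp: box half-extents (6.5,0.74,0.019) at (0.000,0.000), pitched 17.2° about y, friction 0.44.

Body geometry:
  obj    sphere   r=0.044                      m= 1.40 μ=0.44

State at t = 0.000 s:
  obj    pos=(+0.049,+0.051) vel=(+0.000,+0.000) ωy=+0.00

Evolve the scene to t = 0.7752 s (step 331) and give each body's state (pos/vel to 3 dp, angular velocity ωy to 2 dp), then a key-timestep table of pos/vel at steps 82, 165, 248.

State at t = 0.7752 s:
  obj    pos=(+1.528,-0.407) vel=(+3.816,-1.181) ωy=+90.79

Key-timestep trajectory:
   step    t(s)  obj.x    obj.z    obj.vx   obj.vz 
     82  0.1920   +0.140  +0.023  +0.946  -0.293
    165  0.3864   +0.417  -0.063  +1.902  -0.589
    248  0.5808   +0.879  -0.206  +2.859  -0.885


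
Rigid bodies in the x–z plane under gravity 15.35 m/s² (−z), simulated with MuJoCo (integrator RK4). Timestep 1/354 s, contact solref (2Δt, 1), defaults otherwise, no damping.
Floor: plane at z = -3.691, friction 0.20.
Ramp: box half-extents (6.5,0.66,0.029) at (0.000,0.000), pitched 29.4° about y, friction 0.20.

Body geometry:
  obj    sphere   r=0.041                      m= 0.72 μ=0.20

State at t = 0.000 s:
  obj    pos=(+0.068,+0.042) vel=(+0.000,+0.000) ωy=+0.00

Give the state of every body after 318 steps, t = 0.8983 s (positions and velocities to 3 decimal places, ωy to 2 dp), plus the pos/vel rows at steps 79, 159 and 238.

State at t = 0.8983 s:
  obj    pos=(+1.960,-1.024) vel=(+4.213,-2.374) ωy=+117.91

Key-timestep trajectory:
   step    t(s)  obj.x    obj.z    obj.vx   obj.vz 
     79  0.2232   +0.185  -0.024  +1.047  -0.590
    159  0.4492   +0.541  -0.225  +2.106  -1.187
    238  0.6723   +1.128  -0.555  +3.153  -1.777


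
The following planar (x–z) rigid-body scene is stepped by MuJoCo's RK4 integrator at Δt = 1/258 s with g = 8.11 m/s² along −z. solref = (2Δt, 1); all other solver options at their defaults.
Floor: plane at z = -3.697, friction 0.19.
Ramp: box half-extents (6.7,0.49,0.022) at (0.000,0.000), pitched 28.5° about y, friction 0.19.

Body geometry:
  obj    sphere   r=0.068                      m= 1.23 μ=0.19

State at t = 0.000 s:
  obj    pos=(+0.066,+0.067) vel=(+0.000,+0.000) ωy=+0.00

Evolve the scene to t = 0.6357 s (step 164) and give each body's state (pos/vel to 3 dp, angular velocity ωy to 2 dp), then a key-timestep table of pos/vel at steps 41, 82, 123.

State at t = 0.6357 s:
  obj    pos=(+0.557,-0.200) vel=(+1.544,-0.838) ωy=+25.83

Key-timestep trajectory:
   step    t(s)  obj.x    obj.z    obj.vx   obj.vz 
     41  0.1589   +0.097  +0.050  +0.386  -0.210
     82  0.3178   +0.189  +0.000  +0.772  -0.419
    123  0.4767   +0.342  -0.083  +1.158  -0.629


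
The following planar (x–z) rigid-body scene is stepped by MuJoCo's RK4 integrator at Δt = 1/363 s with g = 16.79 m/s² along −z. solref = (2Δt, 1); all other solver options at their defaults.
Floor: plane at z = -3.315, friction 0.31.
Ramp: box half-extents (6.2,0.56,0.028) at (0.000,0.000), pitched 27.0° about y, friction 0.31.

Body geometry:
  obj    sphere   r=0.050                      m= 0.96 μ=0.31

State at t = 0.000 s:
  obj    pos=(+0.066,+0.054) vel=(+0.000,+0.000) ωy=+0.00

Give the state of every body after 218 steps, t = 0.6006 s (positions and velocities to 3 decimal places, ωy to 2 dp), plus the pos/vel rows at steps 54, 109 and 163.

State at t = 0.6006 s:
  obj    pos=(+0.941,-0.392) vel=(+2.914,-1.485) ωy=+65.39

Key-timestep trajectory:
   step    t(s)  obj.x    obj.z    obj.vx   obj.vz 
     54  0.1488   +0.120  +0.027  +0.722  -0.368
    109  0.3003   +0.285  -0.058  +1.457  -0.742
    163  0.4490   +0.555  -0.195  +2.178  -1.110


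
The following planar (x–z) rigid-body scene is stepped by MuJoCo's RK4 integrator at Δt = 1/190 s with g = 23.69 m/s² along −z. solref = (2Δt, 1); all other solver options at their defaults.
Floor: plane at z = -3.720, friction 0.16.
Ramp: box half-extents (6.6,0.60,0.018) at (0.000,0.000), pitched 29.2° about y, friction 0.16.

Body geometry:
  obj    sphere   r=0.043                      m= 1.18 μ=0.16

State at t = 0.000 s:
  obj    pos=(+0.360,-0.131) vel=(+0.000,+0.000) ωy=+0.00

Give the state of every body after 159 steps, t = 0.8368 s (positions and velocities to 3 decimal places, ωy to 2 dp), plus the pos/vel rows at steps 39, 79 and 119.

State at t = 0.8368 s:
  obj    pos=(+2.884,-1.542) vel=(+6.030,-3.370) ωy=+160.56

Key-timestep trajectory:
   step    t(s)  obj.x    obj.z    obj.vx   obj.vz 
     39  0.2053   +0.512  -0.216  +1.469  -0.858
     79  0.4158   +0.983  -0.480  +2.997  -1.674
    119  0.6263   +1.774  -0.921  +4.513  -2.522
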